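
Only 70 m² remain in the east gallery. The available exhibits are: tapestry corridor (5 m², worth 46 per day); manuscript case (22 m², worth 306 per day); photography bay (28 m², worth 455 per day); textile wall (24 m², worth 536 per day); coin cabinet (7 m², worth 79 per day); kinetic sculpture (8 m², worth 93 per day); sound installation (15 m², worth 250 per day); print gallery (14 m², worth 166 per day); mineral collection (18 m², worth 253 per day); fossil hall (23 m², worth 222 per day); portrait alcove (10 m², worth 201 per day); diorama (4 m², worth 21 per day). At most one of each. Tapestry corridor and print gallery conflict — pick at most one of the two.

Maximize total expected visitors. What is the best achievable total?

1285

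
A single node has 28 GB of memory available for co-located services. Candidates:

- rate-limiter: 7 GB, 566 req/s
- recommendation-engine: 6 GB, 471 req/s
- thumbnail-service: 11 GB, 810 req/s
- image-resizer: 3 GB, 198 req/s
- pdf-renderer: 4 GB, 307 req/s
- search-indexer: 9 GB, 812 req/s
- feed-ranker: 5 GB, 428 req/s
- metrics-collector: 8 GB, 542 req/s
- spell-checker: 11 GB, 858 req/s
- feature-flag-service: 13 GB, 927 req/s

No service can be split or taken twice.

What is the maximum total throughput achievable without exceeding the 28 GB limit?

The ratio heuristic lands on rate-limiter + recommendation-engine + search-indexer + feed-ranker (2277) but leaves 1 GB idle.
Replace recommendation-engine with image-resizer + pdf-renderer: the trade gains 34 net, giving 2311 at 28 GB.

2311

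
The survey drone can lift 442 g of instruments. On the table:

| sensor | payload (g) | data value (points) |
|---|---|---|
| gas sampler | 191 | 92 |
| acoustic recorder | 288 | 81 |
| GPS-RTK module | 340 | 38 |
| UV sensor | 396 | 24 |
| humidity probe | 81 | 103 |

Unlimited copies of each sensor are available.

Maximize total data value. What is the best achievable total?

515

Density check — humidity probe 1.27, gas sampler 0.48, acoustic recorder 0.28 are the best per g.
Taking 5×humidity probe: 405 g used, 515 in data value.
No other feasible combination exceeds 515.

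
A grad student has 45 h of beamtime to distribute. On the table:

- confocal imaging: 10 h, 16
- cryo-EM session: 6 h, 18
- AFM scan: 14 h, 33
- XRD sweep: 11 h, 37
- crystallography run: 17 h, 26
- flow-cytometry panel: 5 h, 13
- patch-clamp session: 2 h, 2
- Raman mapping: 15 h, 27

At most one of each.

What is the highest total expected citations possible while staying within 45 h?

Filling by ratio: cryo-EM session + AFM scan + XRD sweep + flow-cytometry panel + patch-clamp session for 103, with 7 h left unused.
The 8 h tied up in cryo-EM session and patch-clamp session is better spent on Raman mapping — total rises to 110 (45 h).
The closest alternative, confocal imaging + cryo-EM session + AFM scan + XRD sweep + patch-clamp session, reaches only 106.

110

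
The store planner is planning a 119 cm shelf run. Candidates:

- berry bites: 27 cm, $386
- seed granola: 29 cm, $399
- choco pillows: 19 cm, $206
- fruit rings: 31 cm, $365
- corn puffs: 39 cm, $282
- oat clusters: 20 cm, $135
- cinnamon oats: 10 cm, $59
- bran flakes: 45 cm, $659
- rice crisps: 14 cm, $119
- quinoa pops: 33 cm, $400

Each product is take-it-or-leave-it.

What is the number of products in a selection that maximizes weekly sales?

The maximum weekly sales within 119 cm is 1564.
For example berry bites + bran flakes + rice crisps + quinoa pops achieves it, using 119 cm.
Any selection reaching 1564 contains exactly 4 products.

4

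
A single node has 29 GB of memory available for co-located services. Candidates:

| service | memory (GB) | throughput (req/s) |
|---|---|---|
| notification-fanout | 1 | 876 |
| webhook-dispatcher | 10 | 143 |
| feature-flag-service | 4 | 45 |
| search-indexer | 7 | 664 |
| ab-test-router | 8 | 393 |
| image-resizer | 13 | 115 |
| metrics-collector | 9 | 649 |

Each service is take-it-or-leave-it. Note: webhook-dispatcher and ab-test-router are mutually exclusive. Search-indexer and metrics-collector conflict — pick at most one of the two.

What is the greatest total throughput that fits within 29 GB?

2048

Best packing: notification-fanout + search-indexer + ab-test-router + image-resizer — 29 GB, 2048 total.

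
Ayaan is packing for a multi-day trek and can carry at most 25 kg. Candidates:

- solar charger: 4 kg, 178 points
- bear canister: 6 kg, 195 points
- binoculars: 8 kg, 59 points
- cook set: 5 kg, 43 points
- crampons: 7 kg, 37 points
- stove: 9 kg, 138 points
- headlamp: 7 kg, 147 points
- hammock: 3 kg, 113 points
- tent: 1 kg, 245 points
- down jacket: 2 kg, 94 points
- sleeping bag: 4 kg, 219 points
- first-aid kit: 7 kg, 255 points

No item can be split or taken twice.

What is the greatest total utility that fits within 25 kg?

Ranking by ratio (utility/kg): tent 245.00, sleeping bag 54.75, down jacket 47.00, solar charger 44.50.
Taking the top-ratio items first gives solar charger + hammock + tent + down jacket + sleeping bag + first-aid kit for 1104 (21 kg).
Replace down jacket with bear canister: the trade gains 101 net, giving 1205 at 25 kg.
No other feasible combination exceeds 1205.

1205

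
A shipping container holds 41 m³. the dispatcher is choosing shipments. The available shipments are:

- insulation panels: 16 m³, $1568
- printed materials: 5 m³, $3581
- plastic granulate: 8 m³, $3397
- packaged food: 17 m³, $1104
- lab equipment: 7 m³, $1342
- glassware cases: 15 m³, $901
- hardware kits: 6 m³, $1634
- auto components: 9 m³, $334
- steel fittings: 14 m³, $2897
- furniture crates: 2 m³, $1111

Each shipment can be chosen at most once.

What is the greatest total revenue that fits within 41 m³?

The ratio heuristic lands on printed materials + plastic granulate + hardware kits + steel fittings + furniture crates (12620) but leaves 6 m³ idle.
Replace furniture crates with lab equipment: the trade gains 231 net, giving 12851 at 40 m³.
Runner-up printed materials + plastic granulate + hardware kits + steel fittings + furniture crates tops out at 12620.

12851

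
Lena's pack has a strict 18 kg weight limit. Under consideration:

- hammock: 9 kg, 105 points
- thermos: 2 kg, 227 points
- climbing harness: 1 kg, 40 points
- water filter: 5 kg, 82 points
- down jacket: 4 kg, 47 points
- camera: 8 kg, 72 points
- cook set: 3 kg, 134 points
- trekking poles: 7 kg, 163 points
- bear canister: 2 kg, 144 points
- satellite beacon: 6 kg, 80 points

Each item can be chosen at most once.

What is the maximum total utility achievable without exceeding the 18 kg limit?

Density check — thermos 113.50, bear canister 72.00, cook set 44.67, climbing harness 40.00 are the best per kg.
Taking the top-ratio items first gives thermos + climbing harness + cook set + trekking poles + bear canister for 708 (15 kg).
The 1 kg tied up in climbing harness is better spent on down jacket — total rises to 715 (18 kg).

715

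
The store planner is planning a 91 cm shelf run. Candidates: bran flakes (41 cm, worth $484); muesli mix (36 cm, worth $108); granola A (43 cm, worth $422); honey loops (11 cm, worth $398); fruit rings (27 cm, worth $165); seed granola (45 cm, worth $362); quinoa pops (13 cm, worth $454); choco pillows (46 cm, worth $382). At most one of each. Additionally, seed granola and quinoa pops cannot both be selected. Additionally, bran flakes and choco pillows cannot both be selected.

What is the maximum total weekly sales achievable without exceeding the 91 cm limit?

1336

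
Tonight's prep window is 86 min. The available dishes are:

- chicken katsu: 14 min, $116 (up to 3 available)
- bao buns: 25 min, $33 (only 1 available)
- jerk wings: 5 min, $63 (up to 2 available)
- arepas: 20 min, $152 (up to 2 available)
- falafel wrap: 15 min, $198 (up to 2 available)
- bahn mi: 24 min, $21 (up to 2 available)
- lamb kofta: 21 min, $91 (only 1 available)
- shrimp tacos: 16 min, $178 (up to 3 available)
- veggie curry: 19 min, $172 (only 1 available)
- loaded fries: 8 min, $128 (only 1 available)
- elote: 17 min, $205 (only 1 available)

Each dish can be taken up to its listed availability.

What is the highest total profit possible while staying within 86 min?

Density check — loaded fries 16.00, falafel wrap 13.20, jerk wings 12.60 are the best per min.
Taking the top-ratio dishes first gives 2×jerk wings + 2×falafel wrap + shrimp tacos + loaded fries + elote for 1033 (81 min).
The 27 min tied up in 2×jerk wings and elote is better spent on 2×shrimp tacos — total rises to 1058 (86 min).
That's the maximum — no swap from here does better than 1058.

1058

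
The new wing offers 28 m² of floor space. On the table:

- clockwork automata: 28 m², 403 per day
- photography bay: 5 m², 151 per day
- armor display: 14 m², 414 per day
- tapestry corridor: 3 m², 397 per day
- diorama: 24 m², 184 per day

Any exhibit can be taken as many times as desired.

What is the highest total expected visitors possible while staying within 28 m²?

3573

Best packing: 9×tapestry corridor — 27 m², 3573 total.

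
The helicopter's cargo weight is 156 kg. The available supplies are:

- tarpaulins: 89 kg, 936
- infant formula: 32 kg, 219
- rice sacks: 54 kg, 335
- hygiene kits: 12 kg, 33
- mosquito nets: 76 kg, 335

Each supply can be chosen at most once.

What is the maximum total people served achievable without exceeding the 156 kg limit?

1304

By people served per kg: tarpaulins 10.52, infant formula 6.84, rice sacks 6.20, mosquito nets 4.41 lead.
A density-first pass picks tarpaulins + infant formula + hygiene kits — 1188 at 133 kg.
Replace infant formula with rice sacks: the trade gains 116 net, giving 1304 at 155 kg.
Next best is tarpaulins + rice sacks at 1271 (143 kg) — short by 33.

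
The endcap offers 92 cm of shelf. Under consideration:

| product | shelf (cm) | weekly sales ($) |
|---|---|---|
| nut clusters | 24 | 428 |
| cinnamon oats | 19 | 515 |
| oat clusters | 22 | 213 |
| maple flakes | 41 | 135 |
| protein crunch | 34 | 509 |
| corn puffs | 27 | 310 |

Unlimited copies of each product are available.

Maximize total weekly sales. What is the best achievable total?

2060

Density check — cinnamon oats 27.11, nut clusters 17.83, protein crunch 14.97, corn puffs 11.48 are the best per cm.
Taking 4×cinnamon oats: 76 cm used, 2060 in weekly sales.
Every other selection either busts 92 cm or fails to beat 2060.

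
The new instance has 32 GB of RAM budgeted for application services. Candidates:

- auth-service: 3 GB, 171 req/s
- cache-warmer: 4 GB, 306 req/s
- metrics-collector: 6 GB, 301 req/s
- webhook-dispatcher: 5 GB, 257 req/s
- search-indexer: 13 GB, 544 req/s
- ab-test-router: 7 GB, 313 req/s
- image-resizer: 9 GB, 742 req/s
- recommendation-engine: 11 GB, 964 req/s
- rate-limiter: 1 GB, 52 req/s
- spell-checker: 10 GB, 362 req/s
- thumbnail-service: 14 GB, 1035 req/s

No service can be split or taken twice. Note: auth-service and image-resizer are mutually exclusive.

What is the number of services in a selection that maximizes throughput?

4

Optimal total is 2476.
For example auth-service + cache-warmer + recommendation-engine + thumbnail-service achieves it, using 32 GB.
Any selection reaching 2476 contains exactly 4 services.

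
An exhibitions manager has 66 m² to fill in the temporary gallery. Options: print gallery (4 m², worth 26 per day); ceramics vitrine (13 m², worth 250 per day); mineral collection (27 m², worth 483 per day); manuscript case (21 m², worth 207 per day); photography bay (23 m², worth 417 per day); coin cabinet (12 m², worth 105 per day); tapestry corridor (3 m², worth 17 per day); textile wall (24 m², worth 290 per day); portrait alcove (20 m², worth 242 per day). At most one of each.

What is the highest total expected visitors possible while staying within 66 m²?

1167

The ratio ordering already packs tightly: ceramics vitrine + mineral collection + photography bay + tapestry corridor, 66 m², 1167.
No other feasible combination exceeds 1167.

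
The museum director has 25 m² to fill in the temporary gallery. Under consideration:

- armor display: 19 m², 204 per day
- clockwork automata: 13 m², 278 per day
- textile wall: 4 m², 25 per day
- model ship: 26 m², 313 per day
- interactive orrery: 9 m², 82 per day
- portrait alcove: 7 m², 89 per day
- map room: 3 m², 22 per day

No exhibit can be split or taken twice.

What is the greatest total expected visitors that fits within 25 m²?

392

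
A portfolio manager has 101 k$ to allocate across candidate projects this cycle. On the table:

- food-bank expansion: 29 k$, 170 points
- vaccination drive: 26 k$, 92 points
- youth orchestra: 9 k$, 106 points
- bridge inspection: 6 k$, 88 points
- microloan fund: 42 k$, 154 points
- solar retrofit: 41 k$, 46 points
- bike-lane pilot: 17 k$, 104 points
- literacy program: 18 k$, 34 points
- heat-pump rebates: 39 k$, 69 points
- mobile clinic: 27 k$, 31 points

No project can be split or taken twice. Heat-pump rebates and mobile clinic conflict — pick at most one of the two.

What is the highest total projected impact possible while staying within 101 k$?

Food-bank expansion + vaccination drive + youth orchestra + bridge inspection + bike-lane pilot uses 87 of the 101 k$ and totals 560.
An exhaustive check of the 1024 subsets confirms 560.

560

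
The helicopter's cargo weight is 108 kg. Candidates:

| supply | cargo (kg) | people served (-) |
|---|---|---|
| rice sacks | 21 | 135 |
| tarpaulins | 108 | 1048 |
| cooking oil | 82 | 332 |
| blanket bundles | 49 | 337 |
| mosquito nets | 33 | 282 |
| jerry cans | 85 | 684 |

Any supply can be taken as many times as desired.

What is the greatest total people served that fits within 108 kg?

1048

Tarpaulins uses 108 of the 108 kg and totals 1048.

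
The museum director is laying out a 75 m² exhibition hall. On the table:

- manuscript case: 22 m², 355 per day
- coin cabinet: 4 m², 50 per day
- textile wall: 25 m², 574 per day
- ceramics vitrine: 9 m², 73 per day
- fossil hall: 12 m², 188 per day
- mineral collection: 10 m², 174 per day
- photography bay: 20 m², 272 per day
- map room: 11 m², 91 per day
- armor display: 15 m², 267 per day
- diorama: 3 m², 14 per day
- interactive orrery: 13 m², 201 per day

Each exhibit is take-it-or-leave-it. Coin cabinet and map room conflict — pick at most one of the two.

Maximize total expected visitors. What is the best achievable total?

1404

Greedy by ratio would take manuscript case + textile wall + mineral collection + armor display + diorama: 75 m² used, total 1384.
Dropping manuscript case and diorama frees 25 m²; slotting in fossil hall + interactive orrery (25 m²) lifts the total to 1404 at 75 m².
Next best is manuscript case + textile wall + armor display + interactive orrery at 1397 (75 m²) — short by 7.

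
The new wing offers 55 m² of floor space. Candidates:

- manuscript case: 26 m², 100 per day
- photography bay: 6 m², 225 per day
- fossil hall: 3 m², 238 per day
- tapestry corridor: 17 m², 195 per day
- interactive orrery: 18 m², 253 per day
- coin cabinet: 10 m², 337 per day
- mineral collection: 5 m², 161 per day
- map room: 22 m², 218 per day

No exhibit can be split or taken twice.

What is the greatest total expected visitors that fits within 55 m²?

1248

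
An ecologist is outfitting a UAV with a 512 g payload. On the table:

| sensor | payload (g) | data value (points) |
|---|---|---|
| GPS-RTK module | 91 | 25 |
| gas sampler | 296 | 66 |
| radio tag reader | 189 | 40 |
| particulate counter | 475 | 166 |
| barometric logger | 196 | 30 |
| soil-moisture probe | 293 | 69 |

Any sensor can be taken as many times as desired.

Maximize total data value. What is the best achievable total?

Density check — particulate counter 0.35, GPS-RTK module 0.27, soil-moisture probe 0.24, gas sampler 0.22 are the best per g.
Taking particulate counter: 475 g used, 166 in data value.
That's the maximum — no swap from here does better than 166.

166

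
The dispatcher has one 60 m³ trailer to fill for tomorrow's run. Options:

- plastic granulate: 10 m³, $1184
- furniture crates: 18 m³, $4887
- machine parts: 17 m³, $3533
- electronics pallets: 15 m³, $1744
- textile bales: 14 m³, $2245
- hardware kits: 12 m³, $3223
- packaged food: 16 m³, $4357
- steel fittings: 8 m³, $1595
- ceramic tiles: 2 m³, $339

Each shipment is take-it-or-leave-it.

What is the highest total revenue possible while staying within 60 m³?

Ranking by ratio (revenue/m³): packaged food 272.31, furniture crates 271.50, hardware kits 268.58.
The ratio heuristic lands on furniture crates + hardware kits + packaged food + steel fittings + ceramic tiles (14401) but leaves 4 m³ idle.
Dropping steel fittings and ceramic tiles frees 10 m³; slotting in textile bales (14 m³) lifts the total to 14712 at 60 m³.
The closest alternative, furniture crates + hardware kits + packaged food + steel fittings + ceramic tiles, reaches only 14401.

14712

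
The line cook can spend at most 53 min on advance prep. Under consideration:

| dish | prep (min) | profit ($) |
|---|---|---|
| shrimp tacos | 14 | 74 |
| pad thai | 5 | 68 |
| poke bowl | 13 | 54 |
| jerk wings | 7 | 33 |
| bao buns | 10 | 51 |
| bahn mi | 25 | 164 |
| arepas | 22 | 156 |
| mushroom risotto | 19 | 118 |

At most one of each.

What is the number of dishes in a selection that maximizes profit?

Optimal total is 388.
For example pad thai + bahn mi + arepas achieves it, using 52 min.
All optima have 3 dishes.

3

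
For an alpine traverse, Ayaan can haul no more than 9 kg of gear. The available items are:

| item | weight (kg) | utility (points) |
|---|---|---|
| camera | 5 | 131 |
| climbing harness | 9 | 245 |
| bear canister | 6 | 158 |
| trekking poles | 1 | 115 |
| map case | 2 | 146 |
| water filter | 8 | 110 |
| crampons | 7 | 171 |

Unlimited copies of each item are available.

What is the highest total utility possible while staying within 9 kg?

1035

The ratio ordering already packs tightly: 9×trekking poles, 9 kg, 1035.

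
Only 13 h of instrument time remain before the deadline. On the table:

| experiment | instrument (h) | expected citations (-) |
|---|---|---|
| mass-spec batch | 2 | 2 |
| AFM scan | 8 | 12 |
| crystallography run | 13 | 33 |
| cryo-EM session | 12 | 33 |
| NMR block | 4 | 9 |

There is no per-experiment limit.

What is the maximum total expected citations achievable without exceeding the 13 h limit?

Taking crystallography run: 13 h used, 33 in expected citations.
No other feasible combination exceeds 33.

33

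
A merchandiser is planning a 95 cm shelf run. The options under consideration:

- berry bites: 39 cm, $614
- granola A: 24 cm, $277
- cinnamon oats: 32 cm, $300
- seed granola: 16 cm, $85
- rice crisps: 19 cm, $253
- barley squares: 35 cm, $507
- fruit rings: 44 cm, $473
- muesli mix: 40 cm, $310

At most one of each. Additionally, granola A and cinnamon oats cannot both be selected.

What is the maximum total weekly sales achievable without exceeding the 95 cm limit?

By weekly sales per cm: berry bites 15.74, barley squares 14.49, rice crisps 13.32, granola A 11.54 lead.
Best packing: berry bites + rice crisps + barley squares — 93 cm, 1374 total.
Next best is berry bites + seed granola + barley squares at 1206 (90 cm) — short by 168.

1374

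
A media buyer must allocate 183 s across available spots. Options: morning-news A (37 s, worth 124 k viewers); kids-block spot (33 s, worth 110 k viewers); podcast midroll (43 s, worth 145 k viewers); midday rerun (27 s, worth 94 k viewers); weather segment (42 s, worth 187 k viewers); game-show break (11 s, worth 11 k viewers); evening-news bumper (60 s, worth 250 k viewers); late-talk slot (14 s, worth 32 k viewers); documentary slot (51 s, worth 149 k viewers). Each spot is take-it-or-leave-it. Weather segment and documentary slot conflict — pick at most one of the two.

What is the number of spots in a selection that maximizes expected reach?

4

Optimal total is 706.
morning-news A + podcast midroll + weather segment + evening-news bumper hits 706 at 182 s.
Every optimal selection uses 4 spots.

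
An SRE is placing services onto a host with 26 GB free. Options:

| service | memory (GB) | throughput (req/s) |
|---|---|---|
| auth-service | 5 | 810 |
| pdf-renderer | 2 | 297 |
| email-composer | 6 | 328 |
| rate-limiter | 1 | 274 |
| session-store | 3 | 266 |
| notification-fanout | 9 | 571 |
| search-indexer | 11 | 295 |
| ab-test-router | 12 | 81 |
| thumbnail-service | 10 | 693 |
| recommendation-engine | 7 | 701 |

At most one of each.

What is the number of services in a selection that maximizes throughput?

Best achievable throughput is 2775.
For example auth-service + pdf-renderer + rate-limiter + thumbnail-service + recommendation-engine achieves it, using 25 GB.
Any selection reaching 2775 contains exactly 5 services.

5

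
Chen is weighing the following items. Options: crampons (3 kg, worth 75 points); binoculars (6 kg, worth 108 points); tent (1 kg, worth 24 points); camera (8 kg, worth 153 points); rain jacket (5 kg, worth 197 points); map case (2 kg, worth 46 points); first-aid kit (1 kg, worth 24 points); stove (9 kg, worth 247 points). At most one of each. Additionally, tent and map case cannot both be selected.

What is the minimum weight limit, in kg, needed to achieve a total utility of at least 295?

9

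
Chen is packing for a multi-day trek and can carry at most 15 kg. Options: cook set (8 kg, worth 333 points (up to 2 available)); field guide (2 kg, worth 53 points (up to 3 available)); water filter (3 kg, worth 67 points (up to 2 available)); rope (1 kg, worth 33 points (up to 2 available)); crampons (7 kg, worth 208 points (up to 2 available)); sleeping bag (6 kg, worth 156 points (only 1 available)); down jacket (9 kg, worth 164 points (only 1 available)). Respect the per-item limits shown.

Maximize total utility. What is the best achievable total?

541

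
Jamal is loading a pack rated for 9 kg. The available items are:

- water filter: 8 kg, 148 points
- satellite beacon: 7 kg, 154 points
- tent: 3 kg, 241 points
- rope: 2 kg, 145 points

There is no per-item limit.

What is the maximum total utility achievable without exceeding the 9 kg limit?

By utility per kg: tent 80.33, rope 72.50, satellite beacon 22.00 lead.
Best packing: 3×tent — 9 kg, 723 total.
No other feasible combination exceeds 723.

723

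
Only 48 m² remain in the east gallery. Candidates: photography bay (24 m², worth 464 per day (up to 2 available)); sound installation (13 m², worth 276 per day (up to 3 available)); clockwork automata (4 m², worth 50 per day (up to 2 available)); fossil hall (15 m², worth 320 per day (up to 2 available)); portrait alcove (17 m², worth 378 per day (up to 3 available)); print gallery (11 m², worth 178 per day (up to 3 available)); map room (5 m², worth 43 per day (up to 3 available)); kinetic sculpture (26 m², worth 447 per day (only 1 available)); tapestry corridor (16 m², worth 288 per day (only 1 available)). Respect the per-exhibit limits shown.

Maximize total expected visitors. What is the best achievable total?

1032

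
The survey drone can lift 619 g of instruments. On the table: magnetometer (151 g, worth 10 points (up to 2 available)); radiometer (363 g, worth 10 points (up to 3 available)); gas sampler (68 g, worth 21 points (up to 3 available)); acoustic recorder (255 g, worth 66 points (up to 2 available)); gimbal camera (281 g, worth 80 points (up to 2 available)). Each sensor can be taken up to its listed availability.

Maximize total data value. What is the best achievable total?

167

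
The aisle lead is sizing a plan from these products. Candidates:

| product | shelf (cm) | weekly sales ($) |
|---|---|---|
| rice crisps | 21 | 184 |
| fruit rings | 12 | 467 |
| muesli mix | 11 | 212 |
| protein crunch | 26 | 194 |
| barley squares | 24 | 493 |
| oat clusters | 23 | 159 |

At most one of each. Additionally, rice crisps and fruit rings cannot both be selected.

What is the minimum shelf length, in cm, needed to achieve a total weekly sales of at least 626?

Look for the lowest-shelf combination reaching 626.
fruit rings + muesli mix: 679 weekly sales at 23 cm.
Any bundle with less than 23 cm falls short of 626.

23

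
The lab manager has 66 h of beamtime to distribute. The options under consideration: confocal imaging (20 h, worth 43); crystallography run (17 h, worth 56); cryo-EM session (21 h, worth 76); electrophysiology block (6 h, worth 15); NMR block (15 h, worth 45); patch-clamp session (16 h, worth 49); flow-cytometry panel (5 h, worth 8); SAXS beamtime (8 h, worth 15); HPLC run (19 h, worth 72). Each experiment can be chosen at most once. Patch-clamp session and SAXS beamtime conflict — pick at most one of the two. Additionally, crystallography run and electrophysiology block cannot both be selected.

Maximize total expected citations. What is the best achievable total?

Crystallography run + cryo-EM session + SAXS beamtime + HPLC run uses 65 of the 66 h and totals 219.

219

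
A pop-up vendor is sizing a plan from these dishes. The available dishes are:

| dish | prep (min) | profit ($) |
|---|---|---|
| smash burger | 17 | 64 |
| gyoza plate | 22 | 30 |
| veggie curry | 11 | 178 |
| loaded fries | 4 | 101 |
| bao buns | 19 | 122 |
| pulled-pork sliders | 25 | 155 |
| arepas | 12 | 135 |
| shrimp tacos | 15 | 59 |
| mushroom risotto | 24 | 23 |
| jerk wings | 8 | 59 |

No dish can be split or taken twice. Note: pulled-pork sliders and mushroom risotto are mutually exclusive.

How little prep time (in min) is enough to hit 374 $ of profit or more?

27

Look for the lowest-prep combination reaching 374.
Taking veggie curry + loaded fries + arepas gives 414 (≥ 374) for 27 min.
No combination under 27 min hits 374.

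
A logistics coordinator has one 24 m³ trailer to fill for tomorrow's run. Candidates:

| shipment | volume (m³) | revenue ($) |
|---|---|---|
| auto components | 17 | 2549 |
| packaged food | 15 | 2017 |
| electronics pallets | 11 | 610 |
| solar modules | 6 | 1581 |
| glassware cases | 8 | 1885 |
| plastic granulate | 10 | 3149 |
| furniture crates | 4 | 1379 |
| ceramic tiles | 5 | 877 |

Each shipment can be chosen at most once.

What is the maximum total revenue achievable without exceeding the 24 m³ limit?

By revenue per m³: furniture crates 344.75, plastic granulate 314.90, solar modules 263.50, glassware cases 235.62 lead.
The ratio heuristic lands on solar modules + plastic granulate + furniture crates (6109) but leaves 4 m³ idle.
The 4 m³ tied up in furniture crates is better spent on glassware cases — total rises to 6615 (24 m³).

6615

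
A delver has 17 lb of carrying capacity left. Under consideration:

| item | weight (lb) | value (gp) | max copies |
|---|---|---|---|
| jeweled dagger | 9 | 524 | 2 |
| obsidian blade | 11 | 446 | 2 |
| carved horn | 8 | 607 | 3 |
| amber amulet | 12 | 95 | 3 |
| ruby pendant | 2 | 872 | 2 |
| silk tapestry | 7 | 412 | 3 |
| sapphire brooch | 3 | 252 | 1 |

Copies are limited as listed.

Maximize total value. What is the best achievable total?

The ratio ordering already packs tightly: carved horn + 2×ruby pendant + sapphire brooch, 15 lb, 2603.
That's the maximum — no swap from here does better than 2603.

2603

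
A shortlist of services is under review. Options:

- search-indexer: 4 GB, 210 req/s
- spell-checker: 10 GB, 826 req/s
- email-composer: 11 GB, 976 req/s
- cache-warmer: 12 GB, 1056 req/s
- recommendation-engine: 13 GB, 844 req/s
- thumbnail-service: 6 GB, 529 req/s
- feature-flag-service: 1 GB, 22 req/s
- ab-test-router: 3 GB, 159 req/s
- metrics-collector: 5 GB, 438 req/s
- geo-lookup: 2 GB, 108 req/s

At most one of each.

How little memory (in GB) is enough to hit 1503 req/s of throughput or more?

Look for the lowest-memory combination reaching 1503.
Taking email-composer + thumbnail-service gives 1505 (≥ 1503) for 17 GB.
Below 17 GB the best achievable stays under 1503.

17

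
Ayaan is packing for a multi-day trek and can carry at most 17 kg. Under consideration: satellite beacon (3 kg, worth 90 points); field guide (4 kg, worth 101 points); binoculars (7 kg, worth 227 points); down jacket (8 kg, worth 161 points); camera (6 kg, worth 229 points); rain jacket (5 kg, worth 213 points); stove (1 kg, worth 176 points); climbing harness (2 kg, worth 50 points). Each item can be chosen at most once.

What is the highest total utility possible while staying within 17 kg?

758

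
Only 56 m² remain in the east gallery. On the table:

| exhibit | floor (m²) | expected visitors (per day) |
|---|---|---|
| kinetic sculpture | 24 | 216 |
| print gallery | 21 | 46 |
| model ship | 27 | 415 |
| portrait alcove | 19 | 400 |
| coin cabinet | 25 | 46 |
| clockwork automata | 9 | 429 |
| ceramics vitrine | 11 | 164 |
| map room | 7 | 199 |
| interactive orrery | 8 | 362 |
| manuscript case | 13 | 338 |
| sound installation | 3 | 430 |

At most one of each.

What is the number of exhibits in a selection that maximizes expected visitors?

Optimal total is 1959.
portrait alcove + clockwork automata + interactive orrery + manuscript case + sound installation hits 1959 at 52 m².
Any selection reaching 1959 contains exactly 5 exhibits.

5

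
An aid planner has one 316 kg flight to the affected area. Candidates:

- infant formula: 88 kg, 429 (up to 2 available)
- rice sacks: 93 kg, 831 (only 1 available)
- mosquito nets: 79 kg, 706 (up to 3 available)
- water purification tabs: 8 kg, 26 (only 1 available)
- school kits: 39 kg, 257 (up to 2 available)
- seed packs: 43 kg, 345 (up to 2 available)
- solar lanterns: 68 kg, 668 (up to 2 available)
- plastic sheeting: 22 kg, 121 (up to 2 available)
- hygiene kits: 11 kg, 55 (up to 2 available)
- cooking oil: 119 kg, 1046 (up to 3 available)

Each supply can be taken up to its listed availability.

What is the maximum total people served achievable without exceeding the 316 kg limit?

2899

A density-first pass picks 2×mosquito nets + 2×solar lanterns + plastic sheeting — 2869 at 316 kg.
Replace mosquito nets and plastic sheeting with rice sacks + water purification tabs: the trade gains 30 net, giving 2899 at 316 kg.
Nothing else within 316 kg beats 2899.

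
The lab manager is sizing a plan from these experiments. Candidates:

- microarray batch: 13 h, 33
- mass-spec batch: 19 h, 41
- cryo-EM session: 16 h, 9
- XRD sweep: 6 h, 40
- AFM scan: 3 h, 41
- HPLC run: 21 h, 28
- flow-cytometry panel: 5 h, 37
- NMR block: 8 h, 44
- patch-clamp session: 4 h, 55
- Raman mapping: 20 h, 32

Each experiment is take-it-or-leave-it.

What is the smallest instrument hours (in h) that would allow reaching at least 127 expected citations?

12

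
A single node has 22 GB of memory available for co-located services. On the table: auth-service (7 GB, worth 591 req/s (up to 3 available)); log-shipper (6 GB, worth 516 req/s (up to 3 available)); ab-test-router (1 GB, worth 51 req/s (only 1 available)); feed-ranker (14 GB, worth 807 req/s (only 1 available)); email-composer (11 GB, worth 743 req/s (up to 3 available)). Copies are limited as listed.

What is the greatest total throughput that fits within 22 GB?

Filling by ratio: 3×log-shipper + ab-test-router for 1599, with 3 GB left unused.
The 18 GB tied up in 3×log-shipper is better spent on 3×auth-service — total rises to 1824 (22 GB).
Every other selection either busts 22 GB or exceeds an availability limit or fails to beat 1824.

1824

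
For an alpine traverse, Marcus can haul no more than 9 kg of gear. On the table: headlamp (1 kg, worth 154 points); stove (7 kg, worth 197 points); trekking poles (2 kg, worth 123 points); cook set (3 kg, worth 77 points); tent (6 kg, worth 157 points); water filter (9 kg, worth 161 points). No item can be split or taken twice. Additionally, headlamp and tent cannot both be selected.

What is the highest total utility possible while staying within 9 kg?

354

Ranking by ratio (utility/kg): headlamp 154.00, trekking poles 61.50, stove 28.14, tent 26.17.
Taking headlamp + trekking poles + cook set: 6 kg used, 354 in utility.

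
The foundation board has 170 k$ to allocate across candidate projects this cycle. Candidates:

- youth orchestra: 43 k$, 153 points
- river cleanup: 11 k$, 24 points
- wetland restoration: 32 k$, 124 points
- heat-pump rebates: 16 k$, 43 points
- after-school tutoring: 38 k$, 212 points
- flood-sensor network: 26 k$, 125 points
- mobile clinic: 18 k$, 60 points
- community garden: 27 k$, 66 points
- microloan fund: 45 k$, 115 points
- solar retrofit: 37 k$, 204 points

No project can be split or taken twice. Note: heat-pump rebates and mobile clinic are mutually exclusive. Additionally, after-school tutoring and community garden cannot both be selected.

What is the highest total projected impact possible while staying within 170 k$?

Youth orchestra + after-school tutoring + flood-sensor network + mobile clinic + solar retrofit uses 162 of the 170 k$ and totals 754.
That's the maximum — no feasible swap from here does better than 754.

754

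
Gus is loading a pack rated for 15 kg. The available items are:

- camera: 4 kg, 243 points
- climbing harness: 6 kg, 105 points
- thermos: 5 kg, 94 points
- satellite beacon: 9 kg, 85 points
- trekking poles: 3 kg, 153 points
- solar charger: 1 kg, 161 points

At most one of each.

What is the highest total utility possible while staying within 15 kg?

662

A density-first pass picks camera + thermos + trekking poles + solar charger — 651 at 13 kg.
Replace thermos with climbing harness: the trade gains 11 net, giving 662 at 14 kg.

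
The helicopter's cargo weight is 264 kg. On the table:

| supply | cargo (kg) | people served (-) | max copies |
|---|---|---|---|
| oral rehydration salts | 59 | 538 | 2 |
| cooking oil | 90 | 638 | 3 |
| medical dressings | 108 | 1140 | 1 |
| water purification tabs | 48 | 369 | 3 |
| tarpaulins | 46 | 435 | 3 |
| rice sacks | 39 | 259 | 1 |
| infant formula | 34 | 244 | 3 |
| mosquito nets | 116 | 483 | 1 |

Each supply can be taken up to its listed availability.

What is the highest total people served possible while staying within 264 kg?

Density check — medical dressings 10.56, tarpaulins 9.46, oral rehydration salts 9.12, water purification tabs 7.69 are the best per kg.
Greedy by ratio would take medical dressings + 3×tarpaulins: 246 kg used, total 2445.
Replace tarpaulins with oral rehydration salts: the trade gains 103 net, giving 2548 at 259 kg.
That's the maximum — no swap from here does better than 2548.

2548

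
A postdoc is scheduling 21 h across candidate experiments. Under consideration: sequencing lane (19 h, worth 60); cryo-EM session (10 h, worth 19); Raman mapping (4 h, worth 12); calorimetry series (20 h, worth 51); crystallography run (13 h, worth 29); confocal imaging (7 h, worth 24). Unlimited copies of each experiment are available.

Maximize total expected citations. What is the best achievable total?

72

Best packing: 3×confocal imaging — 21 h, 72 total.
No other feasible combination exceeds 72.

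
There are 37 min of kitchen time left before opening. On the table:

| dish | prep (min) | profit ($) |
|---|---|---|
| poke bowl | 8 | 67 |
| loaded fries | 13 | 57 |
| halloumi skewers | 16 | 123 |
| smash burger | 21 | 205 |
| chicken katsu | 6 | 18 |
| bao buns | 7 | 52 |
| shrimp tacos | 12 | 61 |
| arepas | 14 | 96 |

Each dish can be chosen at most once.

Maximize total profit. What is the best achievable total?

328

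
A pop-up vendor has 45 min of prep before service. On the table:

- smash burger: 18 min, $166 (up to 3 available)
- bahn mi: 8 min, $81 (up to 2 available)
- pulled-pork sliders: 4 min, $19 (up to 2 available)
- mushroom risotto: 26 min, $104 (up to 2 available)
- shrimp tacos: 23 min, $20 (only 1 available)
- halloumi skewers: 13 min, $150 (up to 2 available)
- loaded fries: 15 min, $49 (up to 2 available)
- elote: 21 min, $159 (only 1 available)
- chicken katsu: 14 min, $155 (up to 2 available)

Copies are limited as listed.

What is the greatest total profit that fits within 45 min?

479

By profit per min: halloumi skewers 11.54, chicken katsu 11.07, bahn mi 10.12, smash burger 9.22 lead.
Greedy by ratio would take pulled-pork sliders + 2×halloumi skewers + chicken katsu: 44 min used, total 474.
Dropping halloumi skewers frees 13 min; slotting in chicken katsu (14 min) lifts the total to 479 at 45 min.
That's the maximum — no swap from here does better than 479.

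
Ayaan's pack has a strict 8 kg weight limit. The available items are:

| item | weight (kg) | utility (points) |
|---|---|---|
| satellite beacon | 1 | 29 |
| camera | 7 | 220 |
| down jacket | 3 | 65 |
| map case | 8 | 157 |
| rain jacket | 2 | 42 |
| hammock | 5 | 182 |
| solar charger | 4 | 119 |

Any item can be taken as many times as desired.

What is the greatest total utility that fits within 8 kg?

269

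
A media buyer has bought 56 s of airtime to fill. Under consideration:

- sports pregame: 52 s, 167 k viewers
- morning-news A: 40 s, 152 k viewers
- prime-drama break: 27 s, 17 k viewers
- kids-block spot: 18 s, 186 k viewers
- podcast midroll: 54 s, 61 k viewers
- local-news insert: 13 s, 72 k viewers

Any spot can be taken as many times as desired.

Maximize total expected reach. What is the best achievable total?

558

The ratio ordering already packs tightly: 3×kids-block spot, 54 s, 558.
The spare 2 s is too small for any remaining spot, and no exchange beats 558.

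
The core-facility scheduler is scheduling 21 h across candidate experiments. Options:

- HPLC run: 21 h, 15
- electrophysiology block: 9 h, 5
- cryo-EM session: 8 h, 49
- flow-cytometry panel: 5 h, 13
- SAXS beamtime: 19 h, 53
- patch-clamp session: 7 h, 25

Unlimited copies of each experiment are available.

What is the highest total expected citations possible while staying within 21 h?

111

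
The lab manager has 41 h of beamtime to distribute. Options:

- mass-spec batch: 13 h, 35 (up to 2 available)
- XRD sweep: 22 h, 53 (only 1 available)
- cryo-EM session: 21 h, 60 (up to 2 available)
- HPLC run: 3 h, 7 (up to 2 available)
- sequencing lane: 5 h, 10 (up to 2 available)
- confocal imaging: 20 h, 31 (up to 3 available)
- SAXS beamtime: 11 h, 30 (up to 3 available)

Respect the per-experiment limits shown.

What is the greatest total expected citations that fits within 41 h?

The ratio heuristic lands on cryo-EM session + 2×HPLC run + SAXS beamtime (104) but leaves 3 h idle.
Replace cryo-EM session with mass-spec batch + SAXS beamtime: the trade gains 5 net, giving 109 at 41 h.

109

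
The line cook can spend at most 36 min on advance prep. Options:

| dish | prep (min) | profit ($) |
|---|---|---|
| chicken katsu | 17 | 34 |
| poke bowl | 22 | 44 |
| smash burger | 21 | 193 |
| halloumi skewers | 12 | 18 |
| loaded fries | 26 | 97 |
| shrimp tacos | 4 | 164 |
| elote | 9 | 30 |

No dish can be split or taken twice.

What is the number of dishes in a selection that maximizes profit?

3

Optimal total is 387.
One optimal bundle: smash burger + shrimp tacos + elote (34 min).
Every optimal selection uses 3 dishes.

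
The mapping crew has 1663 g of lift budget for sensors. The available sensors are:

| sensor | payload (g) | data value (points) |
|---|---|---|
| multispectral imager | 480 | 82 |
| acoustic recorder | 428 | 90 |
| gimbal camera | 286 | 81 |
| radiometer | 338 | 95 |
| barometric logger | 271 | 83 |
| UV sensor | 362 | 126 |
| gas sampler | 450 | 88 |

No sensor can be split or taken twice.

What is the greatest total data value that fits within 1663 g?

399

Taking the top-ratio sensors first gives gimbal camera + radiometer + barometric logger + UV sensor for 385 (1257 g).
The 557 g tied up in gimbal camera and barometric logger is better spent on acoustic recorder + gas sampler — total rises to 399 (1578 g).
That's the maximum — no swap from here does better than 399.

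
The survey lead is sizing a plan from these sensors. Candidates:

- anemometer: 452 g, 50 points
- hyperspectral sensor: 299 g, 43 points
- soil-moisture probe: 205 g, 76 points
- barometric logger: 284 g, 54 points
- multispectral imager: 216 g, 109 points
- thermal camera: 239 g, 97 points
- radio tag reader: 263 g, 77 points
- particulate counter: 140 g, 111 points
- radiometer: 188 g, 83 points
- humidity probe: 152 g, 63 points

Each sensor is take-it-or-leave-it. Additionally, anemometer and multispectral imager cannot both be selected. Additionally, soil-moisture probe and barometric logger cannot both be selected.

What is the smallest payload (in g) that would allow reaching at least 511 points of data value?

Look for the lowest-payload combination reaching 511.
soil-moisture probe + multispectral imager + thermal camera + particulate counter + radiometer + humidity probe: 539 data value at 1140 g.
Any bundle with less than 1140 g falls short of 511.

1140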